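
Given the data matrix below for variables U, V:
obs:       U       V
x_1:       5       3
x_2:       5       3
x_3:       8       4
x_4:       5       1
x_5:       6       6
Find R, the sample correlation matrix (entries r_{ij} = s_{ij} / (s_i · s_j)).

Step 1 — column means:
  mean(U) = (5 + 5 + 8 + 5 + 6) / 5 = 29/5 = 5.8
  mean(V) = (3 + 3 + 4 + 1 + 6) / 5 = 17/5 = 3.4

Step 2 — sample variances and covariances s[i,j] = (1/(n-1)) · Σ_k (x_{k,i} - mean_i) · (x_{k,j} - mean_j), with n-1 = 4:
  s[U,U] = ((-0.8)·(-0.8) + (-0.8)·(-0.8) + (2.2)·(2.2) + (-0.8)·(-0.8) + (0.2)·(0.2)) / 4 = 6.8/4 = 1.7
  s[U,V] = ((-0.8)·(-0.4) + (-0.8)·(-0.4) + (2.2)·(0.6) + (-0.8)·(-2.4) + (0.2)·(2.6)) / 4 = 4.4/4 = 1.1
  s[V,V] = ((-0.4)·(-0.4) + (-0.4)·(-0.4) + (0.6)·(0.6) + (-2.4)·(-2.4) + (2.6)·(2.6)) / 4 = 13.2/4 = 3.3
  Sample standard deviations s_i = √(s[i,i]):
  s(U) = √(1.7) = 1.3038
  s(V) = √(3.3) = 1.8166

Step 3 — r_{ij} = s_{ij} / (s_i · s_j):
  r[U,U] = 1 (diagonal).
  r[U,V] = 1.1 / (1.3038 · 1.8166) = 1.1 / 2.3685 = 0.4644
  r[V,V] = 1 (diagonal).

R is symmetric with unit diagonal. Assembling:

R = [[1, 0.4644],
 [0.4644, 1]]


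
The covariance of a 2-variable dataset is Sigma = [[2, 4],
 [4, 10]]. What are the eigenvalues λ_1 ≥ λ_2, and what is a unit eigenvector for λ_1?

Step 1 — characteristic polynomial of 2×2 Sigma:
  det(Sigma - λI) = λ² - trace · λ + det = 0.
  trace = 2 + 10 = 12, det = 2·10 - (4)² = 4.
Step 2 — discriminant:
  Δ = trace² - 4·det = 144 - 16 = 128.
Step 3 — eigenvalues:
  λ = (trace ± √Δ)/2 = (12 ± 11.3137)/2,
  λ_1 = 11.6569,  λ_2 = 0.3431.

Step 4 — unit eigenvector for λ_1: solve (Sigma - λ_1 I)v = 0. First row:
  (2 - 11.6569)·v_x + (4)·v_y = 0, i.e. (-9.6569)·v_x + (4)·v_y = 0,
  so v ∝ (b, λ_1 - a) = (4, 9.6569) = u.
  ||u|| = √((4)² + (9.6569)²) = √(109.2548) ≈ 10.4525,
  v_1 = u/||u|| ≈ (0.3827, 0.9239) (||v_1|| = 1).

λ_1 = 11.6569,  λ_2 = 0.3431;  v_1 ≈ (0.3827, 0.9239)


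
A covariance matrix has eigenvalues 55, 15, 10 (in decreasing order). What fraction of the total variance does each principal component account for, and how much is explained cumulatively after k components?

Step 1 — total variance = trace(Sigma) = Σ λ_i = 55 + 15 + 10 = 80.

Step 2 — fraction explained by component i = λ_i / Σ λ:
  PC1: 55/80 = 0.6875
  PC2: 15/80 = 0.1875
  PC3: 10/80 = 0.125

Step 3 — cumulative fraction after k components = (λ_1 + ... + λ_k) / Σ λ:
  k = 1: 55/80 = 0.6875
  k = 2: (55 + 15)/80 = 70/80 = 0.875
  k = 3: (55 + 15 + 10)/80 = 80/80 = 1

Summary (fraction, with percent):

explained: PC1 0.6875 (68.75%), PC2 0.1875 (18.75%), PC3 0.125 (12.5%);  cumulative: 0.6875, 0.875, 1


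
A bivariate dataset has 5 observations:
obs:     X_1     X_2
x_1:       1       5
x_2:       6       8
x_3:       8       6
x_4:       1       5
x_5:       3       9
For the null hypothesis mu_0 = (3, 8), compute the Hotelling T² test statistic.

Step 1 — sample mean vector:
  mean(X_1) = (1 + 6 + 8 + 1 + 3) / 5 = 19/5 = 3.8
  mean(X_2) = (5 + 8 + 6 + 5 + 9) / 5 = 33/5 = 6.6
  x̄ = (3.8, 6.6),  deviation x̄ - mu_0 = (3.8, 6.6) - (3, 8) = (0.8, -1.4).

Step 2 — sample covariance matrix, S[i,j] = (1/(n-1)) · Σ_k (x_{k,i} - mean_i) · (x_{k,j} - mean_j), divisor n-1 = 4:
  S[X_1,X_1] = ((-2.8)·(-2.8) + (2.2)·(2.2) + (4.2)·(4.2) + (-2.8)·(-2.8) + (-0.8)·(-0.8)) / 4 = 38.8/4 = 9.7
  S[X_1,X_2] = ((-2.8)·(-1.6) + (2.2)·(1.4) + (4.2)·(-0.6) + (-2.8)·(-1.6) + (-0.8)·(2.4)) / 4 = 7.6/4 = 1.9
  S[X_2,X_2] = ((-1.6)·(-1.6) + (1.4)·(1.4) + (-0.6)·(-0.6) + (-1.6)·(-1.6) + (2.4)·(2.4)) / 4 = 13.2/4 = 3.3
  S = [[9.7, 1.9],
 [1.9, 3.3]].

Step 3 — invert S. det(S) = 9.7·3.3 - (1.9)² = 28.4.
  S^{-1} = (1/det) · [[d, -b], [-b, a]] = [[0.1162, -0.0669],
 [-0.0669, 0.3415]].

Step 4 — quadratic form (x̄ - mu_0)^T · S^{-1} · (x̄ - mu_0):
  S^{-1} · (x̄ - mu_0) = (0.1866, -0.5317),
  (x̄ - mu_0)^T · [...] = (0.8)·(0.1866) + (-1.4)·(-0.5317) = 0.8937.

Step 5 — scale by n: T² = 5 · 0.8937 = 4.4683.

T² ≈ 4.4683


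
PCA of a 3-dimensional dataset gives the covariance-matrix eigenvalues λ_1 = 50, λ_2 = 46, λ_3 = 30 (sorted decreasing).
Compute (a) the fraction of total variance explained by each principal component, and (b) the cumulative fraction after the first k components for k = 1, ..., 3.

Step 1 — total variance = trace(Sigma) = Σ λ_i = 50 + 46 + 30 = 126.

Step 2 — fraction explained by component i = λ_i / Σ λ:
  PC1: 50/126 = 0.3968
  PC2: 46/126 = 0.3651
  PC3: 30/126 = 0.2381

Step 3 — cumulative fraction after k components = (λ_1 + ... + λ_k) / Σ λ:
  k = 1: 50/126 = 0.3968
  k = 2: (50 + 46)/126 = 96/126 = 0.7619
  k = 3: (50 + 46 + 30)/126 = 126/126 = 1

Summary (fraction, with percent):

explained: PC1 0.3968 (39.68%), PC2 0.3651 (36.51%), PC3 0.2381 (23.81%);  cumulative: 0.3968, 0.7619, 1


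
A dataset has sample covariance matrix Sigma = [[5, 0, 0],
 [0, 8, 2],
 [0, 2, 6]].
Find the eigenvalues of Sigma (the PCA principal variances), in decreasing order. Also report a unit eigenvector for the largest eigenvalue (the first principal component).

Step 1 — characteristic polynomial p(λ) = det(λI - Sigma) = λ³ - tr·λ² + c_1·λ - det, where tr = trace, c_1 = sum of the principal 2×2 minors, det = det(Sigma):
  tr = 5 + 8 + 6 = 19,
  c_1 = (5·8 - (0)²) + (5·6 - (0)²) + (8·6 - (2)²) = 40 + 30 + 44 = 114,
  det = 5·(8·6 - (2)²) - (0)·((0)·6 - (2)·(0)) + (0)·((0)·(2) - 8·(0)) = 5·(44) - (0)·(0) + (0)·(0) = 220.
  So p(λ) = λ³ - 19λ² + 114λ - 220.
Step 2 — look for an integer root (rational root theorem: any rational root is an integer divisor of 220). Testing λ = 5:
  p(5) = 125 - 475 + 570 - 220 = 0  ✓
  Dividing out (λ - 5): p(λ) = (λ - 5)(λ² - 14λ + 44).
Step 3 — remaining eigenvalues from the quadratic λ² - 14λ + 44 = 0:
  Δ = 14² - 4·44 = 196 - 176 = 20,  λ = (14 ± √20)/2 = (14 ± 4.4721)/2 ≈ 9.2361 or 4.7639.
  Sorted: λ_1 = 9.2361,  λ_2 = 5,  λ_3 = 4.7639  (check: sum = 19 = tr ✓).

Step 4 — unit eigenvector for λ_1 ≈ 9.2361: v spans the null space of (Sigma - λ_1 I), whose rows are
  r_1 = (-4.2361, 0, 0),  r_2 = (0, -1.2361, 2),  r_3 = (0, 2, -3.2361).
  v is orthogonal to every row, so take v ∝ r_1 × r_2 = ((0)·(2) - (0)·(-1.2361), (0)·(0) - (-4.2361)·(2), (-4.2361)·(-1.2361) - (0)·(0)) ≈ (0, 8.4721, 5.2361).
  Let u = (0, 8.4721, 5.2361).
  ||u|| = √((0)² + (8.4721)² + (5.2361)²) = √(99.1935) ≈ 9.9596,  v_1 = u/||u|| ≈ (0, 0.8507, 0.5257) (||v_1|| = 1).

λ_1 = 9.2361,  λ_2 = 5,  λ_3 = 4.7639;  v_1 ≈ (0, 0.8507, 0.5257)


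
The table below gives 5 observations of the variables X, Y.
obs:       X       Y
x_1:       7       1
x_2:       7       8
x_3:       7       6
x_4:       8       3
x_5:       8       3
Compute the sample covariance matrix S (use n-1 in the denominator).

Step 1 — column means:
  mean(X) = (7 + 7 + 7 + 8 + 8) / 5 = 37/5 = 7.4
  mean(Y) = (1 + 8 + 6 + 3 + 3) / 5 = 21/5 = 4.2

Step 2 — sample covariance S[i,j] = (1/(n-1)) · Σ_k (x_{k,i} - mean_i) · (x_{k,j} - mean_j), with n-1 = 4.
  S[X,X] = ((-0.4)·(-0.4) + (-0.4)·(-0.4) + (-0.4)·(-0.4) + (0.6)·(0.6) + (0.6)·(0.6)) / 4 = 1.2/4 = 0.3
  S[X,Y] = ((-0.4)·(-3.2) + (-0.4)·(3.8) + (-0.4)·(1.8) + (0.6)·(-1.2) + (0.6)·(-1.2)) / 4 = -2.4/4 = -0.6
  S[Y,Y] = ((-3.2)·(-3.2) + (3.8)·(3.8) + (1.8)·(1.8) + (-1.2)·(-1.2) + (-1.2)·(-1.2)) / 4 = 30.8/4 = 7.7

S is symmetric (S[j,i] = S[i,j]). Assembling:

S = [[0.3, -0.6],
 [-0.6, 7.7]]


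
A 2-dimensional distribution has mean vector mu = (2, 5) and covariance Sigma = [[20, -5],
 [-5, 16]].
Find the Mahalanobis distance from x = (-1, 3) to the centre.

Step 1 — centre the observation: (x - mu) = (-3, -2).

Step 2 — invert Sigma. det(Sigma) = 20·16 - (-5)² = 295.
  Sigma^{-1} = (1/det) · [[d, -b], [-b, a]] = [[0.0542, 0.0169],
 [0.0169, 0.0678]].

Step 3 — form the quadratic (x - mu)^T · Sigma^{-1} · (x - mu):
  Sigma^{-1} · (x - mu) = (-0.1966, -0.1864).
  (x - mu)^T · [Sigma^{-1} · (x - mu)] = (-3)·(-0.1966) + (-2)·(-0.1864) = 0.9627.

Step 4 — take square root: d = √(0.9627) ≈ 0.9812.

d(x, mu) = √(0.9627) ≈ 0.9812


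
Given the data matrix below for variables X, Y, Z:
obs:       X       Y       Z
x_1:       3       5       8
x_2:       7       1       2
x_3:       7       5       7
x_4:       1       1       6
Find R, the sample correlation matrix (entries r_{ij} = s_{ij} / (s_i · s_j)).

Step 1 — column means:
  mean(X) = (3 + 7 + 7 + 1) / 4 = 18/4 = 4.5
  mean(Y) = (5 + 1 + 5 + 1) / 4 = 12/4 = 3
  mean(Z) = (8 + 2 + 7 + 6) / 4 = 23/4 = 5.75

Step 2 — sample variances and covariances s[i,j] = (1/(n-1)) · Σ_k (x_{k,i} - mean_i) · (x_{k,j} - mean_j), with n-1 = 3:
  s[X,X] = ((-1.5)·(-1.5) + (2.5)·(2.5) + (2.5)·(2.5) + (-3.5)·(-3.5)) / 3 = 27/3 = 9
  s[X,Y] = ((-1.5)·(2) + (2.5)·(-2) + (2.5)·(2) + (-3.5)·(-2)) / 3 = 4/3 = 1.3333
  s[X,Z] = ((-1.5)·(2.25) + (2.5)·(-3.75) + (2.5)·(1.25) + (-3.5)·(0.25)) / 3 = -10.5/3 = -3.5
  s[Y,Y] = ((2)·(2) + (-2)·(-2) + (2)·(2) + (-2)·(-2)) / 3 = 16/3 = 5.3333
  s[Y,Z] = ((2)·(2.25) + (-2)·(-3.75) + (2)·(1.25) + (-2)·(0.25)) / 3 = 14/3 = 4.6667
  s[Z,Z] = ((2.25)·(2.25) + (-3.75)·(-3.75) + (1.25)·(1.25) + (0.25)·(0.25)) / 3 = 20.75/3 = 6.9167
  Sample standard deviations s_i = √(s[i,i]):
  s(X) = √(9) = 3
  s(Y) = √(5.3333) = 2.3094
  s(Z) = √(6.9167) = 2.63

Step 3 — r_{ij} = s_{ij} / (s_i · s_j):
  r[X,X] = 1 (diagonal).
  r[X,Y] = 1.3333 / (3 · 2.3094) = 1.3333 / 6.9282 = 0.1925
  r[X,Z] = -3.5 / (3 · 2.63) = -3.5 / 7.8899 = -0.4436
  r[Y,Y] = 1 (diagonal).
  r[Y,Z] = 4.6667 / (2.3094 · 2.63) = 4.6667 / 6.0736 = 0.7683
  r[Z,Z] = 1 (diagonal).

R is symmetric with unit diagonal. Assembling:

R = [[1, 0.1925, -0.4436],
 [0.1925, 1, 0.7683],
 [-0.4436, 0.7683, 1]]


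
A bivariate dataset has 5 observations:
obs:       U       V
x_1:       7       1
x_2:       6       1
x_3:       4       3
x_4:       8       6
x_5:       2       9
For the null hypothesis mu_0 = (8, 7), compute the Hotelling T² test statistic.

Step 1 — sample mean vector:
  mean(U) = (7 + 6 + 4 + 8 + 2) / 5 = 27/5 = 5.4
  mean(V) = (1 + 1 + 3 + 6 + 9) / 5 = 20/5 = 4
  x̄ = (5.4, 4),  deviation x̄ - mu_0 = (5.4, 4) - (8, 7) = (-2.6, -3).

Step 2 — sample covariance matrix, S[i,j] = (1/(n-1)) · Σ_k (x_{k,i} - mean_i) · (x_{k,j} - mean_j), divisor n-1 = 4:
  S[U,U] = ((1.6)·(1.6) + (0.6)·(0.6) + (-1.4)·(-1.4) + (2.6)·(2.6) + (-3.4)·(-3.4)) / 4 = 23.2/4 = 5.8
  S[U,V] = ((1.6)·(-3) + (0.6)·(-3) + (-1.4)·(-1) + (2.6)·(2) + (-3.4)·(5)) / 4 = -17/4 = -4.25
  S[V,V] = ((-3)·(-3) + (-3)·(-3) + (-1)·(-1) + (2)·(2) + (5)·(5)) / 4 = 48/4 = 12
  S = [[5.8, -4.25],
 [-4.25, 12]].

Step 3 — invert S. det(S) = 5.8·12 - (-4.25)² = 51.5375.
  S^{-1} = (1/det) · [[d, -b], [-b, a]] = [[0.2328, 0.0825],
 [0.0825, 0.1125]].

Step 4 — quadratic form (x̄ - mu_0)^T · S^{-1} · (x̄ - mu_0):
  S^{-1} · (x̄ - mu_0) = (-0.8528, -0.552),
  (x̄ - mu_0)^T · [...] = (-2.6)·(-0.8528) + (-3)·(-0.552) = 3.8733.

Step 5 — scale by n: T² = 5 · 3.8733 = 19.3665.

T² ≈ 19.3665


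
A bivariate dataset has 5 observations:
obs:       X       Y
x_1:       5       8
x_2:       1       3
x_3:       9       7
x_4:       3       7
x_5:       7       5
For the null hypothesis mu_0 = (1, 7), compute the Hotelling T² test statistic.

Step 1 — sample mean vector:
  mean(X) = (5 + 1 + 9 + 3 + 7) / 5 = 25/5 = 5
  mean(Y) = (8 + 3 + 7 + 7 + 5) / 5 = 30/5 = 6
  x̄ = (5, 6),  deviation x̄ - mu_0 = (5, 6) - (1, 7) = (4, -1).

Step 2 — sample covariance matrix, S[i,j] = (1/(n-1)) · Σ_k (x_{k,i} - mean_i) · (x_{k,j} - mean_j), divisor n-1 = 4:
  S[X,X] = ((0)·(0) + (-4)·(-4) + (4)·(4) + (-2)·(-2) + (2)·(2)) / 4 = 40/4 = 10
  S[X,Y] = ((0)·(2) + (-4)·(-3) + (4)·(1) + (-2)·(1) + (2)·(-1)) / 4 = 12/4 = 3
  S[Y,Y] = ((2)·(2) + (-3)·(-3) + (1)·(1) + (1)·(1) + (-1)·(-1)) / 4 = 16/4 = 4
  S = [[10, 3],
 [3, 4]].

Step 3 — invert S. det(S) = 10·4 - (3)² = 31.
  S^{-1} = (1/det) · [[d, -b], [-b, a]] = [[0.129, -0.0968],
 [-0.0968, 0.3226]].

Step 4 — quadratic form (x̄ - mu_0)^T · S^{-1} · (x̄ - mu_0):
  S^{-1} · (x̄ - mu_0) = (0.6129, -0.7097),
  (x̄ - mu_0)^T · [...] = (4)·(0.6129) + (-1)·(-0.7097) = 3.1613.

Step 5 — scale by n: T² = 5 · 3.1613 = 15.8065.

T² ≈ 15.8065


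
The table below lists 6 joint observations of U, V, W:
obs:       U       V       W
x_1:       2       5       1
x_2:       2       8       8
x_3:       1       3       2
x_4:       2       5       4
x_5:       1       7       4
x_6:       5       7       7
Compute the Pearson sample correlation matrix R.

Step 1 — column means:
  mean(U) = (2 + 2 + 1 + 2 + 1 + 5) / 6 = 13/6 = 2.1667
  mean(V) = (5 + 8 + 3 + 5 + 7 + 7) / 6 = 35/6 = 5.8333
  mean(W) = (1 + 8 + 2 + 4 + 4 + 7) / 6 = 26/6 = 4.3333

Step 2 — sample variances and covariances s[i,j] = (1/(n-1)) · Σ_k (x_{k,i} - mean_i) · (x_{k,j} - mean_j), with n-1 = 5:
  s[U,U] = ((-0.1667)·(-0.1667) + (-0.1667)·(-0.1667) + (-1.1667)·(-1.1667) + (-0.1667)·(-0.1667) + (-1.1667)·(-1.1667) + (2.8333)·(2.8333)) / 5 = 10.8333/5 = 2.1667
  s[U,V] = ((-0.1667)·(-0.8333) + (-0.1667)·(2.1667) + (-1.1667)·(-2.8333) + (-0.1667)·(-0.8333) + (-1.1667)·(1.1667) + (2.8333)·(1.1667)) / 5 = 5.1667/5 = 1.0333
  s[U,W] = ((-0.1667)·(-3.3333) + (-0.1667)·(3.6667) + (-1.1667)·(-2.3333) + (-0.1667)·(-0.3333) + (-1.1667)·(-0.3333) + (2.8333)·(2.6667)) / 5 = 10.6667/5 = 2.1333
  s[V,V] = ((-0.8333)·(-0.8333) + (2.1667)·(2.1667) + (-2.8333)·(-2.8333) + (-0.8333)·(-0.8333) + (1.1667)·(1.1667) + (1.1667)·(1.1667)) / 5 = 16.8333/5 = 3.3667
  s[V,W] = ((-0.8333)·(-3.3333) + (2.1667)·(3.6667) + (-2.8333)·(-2.3333) + (-0.8333)·(-0.3333) + (1.1667)·(-0.3333) + (1.1667)·(2.6667)) / 5 = 20.3333/5 = 4.0667
  s[W,W] = ((-3.3333)·(-3.3333) + (3.6667)·(3.6667) + (-2.3333)·(-2.3333) + (-0.3333)·(-0.3333) + (-0.3333)·(-0.3333) + (2.6667)·(2.6667)) / 5 = 37.3333/5 = 7.4667
  Sample standard deviations s_i = √(s[i,i]):
  s(U) = √(2.1667) = 1.472
  s(V) = √(3.3667) = 1.8348
  s(W) = √(7.4667) = 2.7325

Step 3 — r_{ij} = s_{ij} / (s_i · s_j):
  r[U,U] = 1 (diagonal).
  r[U,V] = 1.0333 / (1.472 · 1.8348) = 1.0333 / 2.7008 = 0.3826
  r[U,W] = 2.1333 / (1.472 · 2.7325) = 2.1333 / 4.0222 = 0.5304
  r[V,V] = 1 (diagonal).
  r[V,W] = 4.0667 / (1.8348 · 2.7325) = 4.0667 / 5.0138 = 0.8111
  r[W,W] = 1 (diagonal).

R is symmetric with unit diagonal. Assembling:

R = [[1, 0.3826, 0.5304],
 [0.3826, 1, 0.8111],
 [0.5304, 0.8111, 1]]


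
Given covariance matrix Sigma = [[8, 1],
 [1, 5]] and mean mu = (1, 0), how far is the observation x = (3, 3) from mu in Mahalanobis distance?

Step 1 — centre the observation: (x - mu) = (2, 3).

Step 2 — invert Sigma. det(Sigma) = 8·5 - (1)² = 39.
  Sigma^{-1} = (1/det) · [[d, -b], [-b, a]] = [[0.1282, -0.0256],
 [-0.0256, 0.2051]].

Step 3 — form the quadratic (x - mu)^T · Sigma^{-1} · (x - mu):
  Sigma^{-1} · (x - mu) = (0.1795, 0.5641).
  (x - mu)^T · [Sigma^{-1} · (x - mu)] = (2)·(0.1795) + (3)·(0.5641) = 2.0513.

Step 4 — take square root: d = √(2.0513) ≈ 1.4322.

d(x, mu) = √(2.0513) ≈ 1.4322


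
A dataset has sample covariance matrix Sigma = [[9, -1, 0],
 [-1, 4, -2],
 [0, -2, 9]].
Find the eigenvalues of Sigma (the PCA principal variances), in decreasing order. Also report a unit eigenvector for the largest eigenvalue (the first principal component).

Step 1 — characteristic polynomial p(λ) = det(λI - Sigma) = λ³ - tr·λ² + c_1·λ - det, where tr = trace, c_1 = sum of the principal 2×2 minors, det = det(Sigma):
  tr = 9 + 4 + 9 = 22,
  c_1 = (9·4 - (-1)²) + (9·9 - (0)²) + (4·9 - (-2)²) = 35 + 81 + 32 = 148,
  det = 9·(4·9 - (-2)²) - (-1)·((-1)·9 - (-2)·(0)) + (0)·((-1)·(-2) - 4·(0)) = 9·(32) - (-1)·(-9) + (0)·(2) = 279.
  So p(λ) = λ³ - 22λ² + 148λ - 279.
Step 2 — look for an integer root (rational root theorem: any rational root is an integer divisor of 279). Testing λ = 9:
  p(9) = 729 - 1782 + 1332 - 279 = 0  ✓
  Dividing out (λ - 9): p(λ) = (λ - 9)(λ² - 13λ + 31).
Step 3 — remaining eigenvalues from the quadratic λ² - 13λ + 31 = 0:
  Δ = 13² - 4·31 = 169 - 124 = 45,  λ = (13 ± √45)/2 = (13 ± 6.7082)/2 ≈ 9.8541 or 3.1459.
  Sorted: λ_1 = 9.8541,  λ_2 = 9,  λ_3 = 3.1459  (check: sum = 22 = tr ✓).

Step 4 — unit eigenvector for λ_1 ≈ 9.8541: v spans the null space of (Sigma - λ_1 I), whose rows are
  r_1 = (-0.8541, -1, 0),  r_2 = (-1, -5.8541, -2),  r_3 = (0, -2, -0.8541).
  v is orthogonal to every row, so take v ∝ r_1 × r_2 = ((-1)·(-2) - (0)·(-5.8541), (0)·(-1) - (-0.8541)·(-2), (-0.8541)·(-5.8541) - (-1)·(-1)) ≈ (2, -1.7082, 4).
  Let u = (2, -1.7082, 4).
  ||u|| = √((2)² + (-1.7082)² + (4)²) = √(22.918) ≈ 4.7873,  v_1 = u/||u|| ≈ (0.4178, -0.3568, 0.8355) (||v_1|| = 1).

λ_1 = 9.8541,  λ_2 = 9,  λ_3 = 3.1459;  v_1 ≈ (0.4178, -0.3568, 0.8355)


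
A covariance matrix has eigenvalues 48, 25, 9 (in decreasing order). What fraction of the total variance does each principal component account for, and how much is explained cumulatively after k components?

Step 1 — total variance = trace(Sigma) = Σ λ_i = 48 + 25 + 9 = 82.

Step 2 — fraction explained by component i = λ_i / Σ λ:
  PC1: 48/82 = 0.5854
  PC2: 25/82 = 0.3049
  PC3: 9/82 = 0.1098

Step 3 — cumulative fraction after k components = (λ_1 + ... + λ_k) / Σ λ:
  k = 1: 48/82 = 0.5854
  k = 2: (48 + 25)/82 = 73/82 = 0.8902
  k = 3: (48 + 25 + 9)/82 = 82/82 = 1

Summary (fraction, with percent):

explained: PC1 0.5854 (58.54%), PC2 0.3049 (30.49%), PC3 0.1098 (10.98%);  cumulative: 0.5854, 0.8902, 1


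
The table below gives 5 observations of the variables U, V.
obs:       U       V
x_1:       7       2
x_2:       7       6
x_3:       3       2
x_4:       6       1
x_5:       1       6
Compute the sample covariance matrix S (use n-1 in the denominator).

Step 1 — column means:
  mean(U) = (7 + 7 + 3 + 6 + 1) / 5 = 24/5 = 4.8
  mean(V) = (2 + 6 + 2 + 1 + 6) / 5 = 17/5 = 3.4

Step 2 — sample covariance S[i,j] = (1/(n-1)) · Σ_k (x_{k,i} - mean_i) · (x_{k,j} - mean_j), with n-1 = 4.
  S[U,U] = ((2.2)·(2.2) + (2.2)·(2.2) + (-1.8)·(-1.8) + (1.2)·(1.2) + (-3.8)·(-3.8)) / 4 = 28.8/4 = 7.2
  S[U,V] = ((2.2)·(-1.4) + (2.2)·(2.6) + (-1.8)·(-1.4) + (1.2)·(-2.4) + (-3.8)·(2.6)) / 4 = -7.6/4 = -1.9
  S[V,V] = ((-1.4)·(-1.4) + (2.6)·(2.6) + (-1.4)·(-1.4) + (-2.4)·(-2.4) + (2.6)·(2.6)) / 4 = 23.2/4 = 5.8

S is symmetric (S[j,i] = S[i,j]). Assembling:

S = [[7.2, -1.9],
 [-1.9, 5.8]]


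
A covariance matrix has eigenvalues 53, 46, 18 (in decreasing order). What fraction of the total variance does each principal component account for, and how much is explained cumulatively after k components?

Step 1 — total variance = trace(Sigma) = Σ λ_i = 53 + 46 + 18 = 117.

Step 2 — fraction explained by component i = λ_i / Σ λ:
  PC1: 53/117 = 0.453
  PC2: 46/117 = 0.3932
  PC3: 18/117 = 0.1538

Step 3 — cumulative fraction after k components = (λ_1 + ... + λ_k) / Σ λ:
  k = 1: 53/117 = 0.453
  k = 2: (53 + 46)/117 = 99/117 = 0.8462
  k = 3: (53 + 46 + 18)/117 = 117/117 = 1

Summary (fraction, with percent):

explained: PC1 0.453 (45.3%), PC2 0.3932 (39.32%), PC3 0.1538 (15.38%);  cumulative: 0.453, 0.8462, 1


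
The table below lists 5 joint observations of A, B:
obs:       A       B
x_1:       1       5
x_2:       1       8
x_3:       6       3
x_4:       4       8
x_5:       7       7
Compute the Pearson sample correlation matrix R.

Step 1 — column means:
  mean(A) = (1 + 1 + 6 + 4 + 7) / 5 = 19/5 = 3.8
  mean(B) = (5 + 8 + 3 + 8 + 7) / 5 = 31/5 = 6.2

Step 2 — sample variances and covariances s[i,j] = (1/(n-1)) · Σ_k (x_{k,i} - mean_i) · (x_{k,j} - mean_j), with n-1 = 4:
  s[A,A] = ((-2.8)·(-2.8) + (-2.8)·(-2.8) + (2.2)·(2.2) + (0.2)·(0.2) + (3.2)·(3.2)) / 4 = 30.8/4 = 7.7
  s[A,B] = ((-2.8)·(-1.2) + (-2.8)·(1.8) + (2.2)·(-3.2) + (0.2)·(1.8) + (3.2)·(0.8)) / 4 = -5.8/4 = -1.45
  s[B,B] = ((-1.2)·(-1.2) + (1.8)·(1.8) + (-3.2)·(-3.2) + (1.8)·(1.8) + (0.8)·(0.8)) / 4 = 18.8/4 = 4.7
  Sample standard deviations s_i = √(s[i,i]):
  s(A) = √(7.7) = 2.7749
  s(B) = √(4.7) = 2.1679

Step 3 — r_{ij} = s_{ij} / (s_i · s_j):
  r[A,A] = 1 (diagonal).
  r[A,B] = -1.45 / (2.7749 · 2.1679) = -1.45 / 6.0158 = -0.241
  r[B,B] = 1 (diagonal).

R is symmetric with unit diagonal. Assembling:

R = [[1, -0.241],
 [-0.241, 1]]


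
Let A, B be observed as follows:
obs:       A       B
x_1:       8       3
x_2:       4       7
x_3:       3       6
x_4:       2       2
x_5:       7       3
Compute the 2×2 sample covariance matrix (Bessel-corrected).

Step 1 — column means:
  mean(A) = (8 + 4 + 3 + 2 + 7) / 5 = 24/5 = 4.8
  mean(B) = (3 + 7 + 6 + 2 + 3) / 5 = 21/5 = 4.2

Step 2 — sample covariance S[i,j] = (1/(n-1)) · Σ_k (x_{k,i} - mean_i) · (x_{k,j} - mean_j), with n-1 = 4.
  S[A,A] = ((3.2)·(3.2) + (-0.8)·(-0.8) + (-1.8)·(-1.8) + (-2.8)·(-2.8) + (2.2)·(2.2)) / 4 = 26.8/4 = 6.7
  S[A,B] = ((3.2)·(-1.2) + (-0.8)·(2.8) + (-1.8)·(1.8) + (-2.8)·(-2.2) + (2.2)·(-1.2)) / 4 = -5.8/4 = -1.45
  S[B,B] = ((-1.2)·(-1.2) + (2.8)·(2.8) + (1.8)·(1.8) + (-2.2)·(-2.2) + (-1.2)·(-1.2)) / 4 = 18.8/4 = 4.7

S is symmetric (S[j,i] = S[i,j]). Assembling:

S = [[6.7, -1.45],
 [-1.45, 4.7]]


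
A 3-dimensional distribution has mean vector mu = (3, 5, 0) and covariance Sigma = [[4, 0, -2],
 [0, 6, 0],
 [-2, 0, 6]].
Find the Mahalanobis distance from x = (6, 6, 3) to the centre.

Step 1 — centre the observation: (x - mu) = (3, 1, 3).

Step 2 — invert Sigma (cofactor / det for 3×3, or solve directly):
  Sigma^{-1} = [[0.3, 0, 0.1],
 [0, 0.1667, 0],
 [0.1, 0, 0.2]].

Step 3 — form the quadratic (x - mu)^T · Sigma^{-1} · (x - mu):
  Sigma^{-1} · (x - mu) = (1.2, 0.1667, 0.9).
  (x - mu)^T · [Sigma^{-1} · (x - mu)] = (3)·(1.2) + (1)·(0.1667) + (3)·(0.9) = 6.4667.

Step 4 — take square root: d = √(6.4667) ≈ 2.543.

d(x, mu) = √(6.4667) ≈ 2.543


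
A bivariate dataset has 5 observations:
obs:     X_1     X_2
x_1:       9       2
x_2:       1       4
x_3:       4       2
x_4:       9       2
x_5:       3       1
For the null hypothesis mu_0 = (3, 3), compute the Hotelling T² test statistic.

Step 1 — sample mean vector:
  mean(X_1) = (9 + 1 + 4 + 9 + 3) / 5 = 26/5 = 5.2
  mean(X_2) = (2 + 4 + 2 + 2 + 1) / 5 = 11/5 = 2.2
  x̄ = (5.2, 2.2),  deviation x̄ - mu_0 = (5.2, 2.2) - (3, 3) = (2.2, -0.8).

Step 2 — sample covariance matrix, S[i,j] = (1/(n-1)) · Σ_k (x_{k,i} - mean_i) · (x_{k,j} - mean_j), divisor n-1 = 4:
  S[X_1,X_1] = ((3.8)·(3.8) + (-4.2)·(-4.2) + (-1.2)·(-1.2) + (3.8)·(3.8) + (-2.2)·(-2.2)) / 4 = 52.8/4 = 13.2
  S[X_1,X_2] = ((3.8)·(-0.2) + (-4.2)·(1.8) + (-1.2)·(-0.2) + (3.8)·(-0.2) + (-2.2)·(-1.2)) / 4 = -6.2/4 = -1.55
  S[X_2,X_2] = ((-0.2)·(-0.2) + (1.8)·(1.8) + (-0.2)·(-0.2) + (-0.2)·(-0.2) + (-1.2)·(-1.2)) / 4 = 4.8/4 = 1.2
  S = [[13.2, -1.55],
 [-1.55, 1.2]].

Step 3 — invert S. det(S) = 13.2·1.2 - (-1.55)² = 13.4375.
  S^{-1} = (1/det) · [[d, -b], [-b, a]] = [[0.0893, 0.1153],
 [0.1153, 0.9823]].

Step 4 — quadratic form (x̄ - mu_0)^T · S^{-1} · (x̄ - mu_0):
  S^{-1} · (x̄ - mu_0) = (0.1042, -0.5321),
  (x̄ - mu_0)^T · [...] = (2.2)·(0.1042) + (-0.8)·(-0.5321) = 0.6549.

Step 5 — scale by n: T² = 5 · 0.6549 = 3.2744.

T² ≈ 3.2744


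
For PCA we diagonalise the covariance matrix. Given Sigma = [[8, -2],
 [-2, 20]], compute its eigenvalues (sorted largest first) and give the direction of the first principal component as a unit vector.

Step 1 — characteristic polynomial of 2×2 Sigma:
  det(Sigma - λI) = λ² - trace · λ + det = 0.
  trace = 8 + 20 = 28, det = 8·20 - (-2)² = 156.
Step 2 — discriminant:
  Δ = trace² - 4·det = 784 - 624 = 160.
Step 3 — eigenvalues:
  λ = (trace ± √Δ)/2 = (28 ± 12.6491)/2,
  λ_1 = 20.3246,  λ_2 = 7.6754.

Step 4 — unit eigenvector for λ_1: solve (Sigma - λ_1 I)v = 0. First row:
  (8 - 20.3246)·v_x + (-2)·v_y = 0, i.e. (-12.3246)·v_x + (-2)·v_y = 0,
  so v ∝ (b, λ_1 - a) = (-2, 12.3246); multiply by -1 so the first entry is positive: u = (2, -12.3246).
  ||u|| = √((2)² + (-12.3246)²) = √(155.8947) ≈ 12.4858,
  v_1 = u/||u|| ≈ (0.1602, -0.9871) (||v_1|| = 1).

λ_1 = 20.3246,  λ_2 = 7.6754;  v_1 ≈ (0.1602, -0.9871)


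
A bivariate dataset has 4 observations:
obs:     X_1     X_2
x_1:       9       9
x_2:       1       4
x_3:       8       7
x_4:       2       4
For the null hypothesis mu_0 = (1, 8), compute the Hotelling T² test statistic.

Step 1 — sample mean vector:
  mean(X_1) = (9 + 1 + 8 + 2) / 4 = 20/4 = 5
  mean(X_2) = (9 + 4 + 7 + 4) / 4 = 24/4 = 6
  x̄ = (5, 6),  deviation x̄ - mu_0 = (5, 6) - (1, 8) = (4, -2).

Step 2 — sample covariance matrix, S[i,j] = (1/(n-1)) · Σ_k (x_{k,i} - mean_i) · (x_{k,j} - mean_j), divisor n-1 = 3:
  S[X_1,X_1] = ((4)·(4) + (-4)·(-4) + (3)·(3) + (-3)·(-3)) / 3 = 50/3 = 16.6667
  S[X_1,X_2] = ((4)·(3) + (-4)·(-2) + (3)·(1) + (-3)·(-2)) / 3 = 29/3 = 9.6667
  S[X_2,X_2] = ((3)·(3) + (-2)·(-2) + (1)·(1) + (-2)·(-2)) / 3 = 18/3 = 6
  S = [[16.6667, 9.6667],
 [9.6667, 6]].

Step 3 — invert S. det(S) = 16.6667·6 - (9.6667)² = 6.5556.
  S^{-1} = (1/det) · [[d, -b], [-b, a]] = [[0.9153, -1.4746],
 [-1.4746, 2.5424]].

Step 4 — quadratic form (x̄ - mu_0)^T · S^{-1} · (x̄ - mu_0):
  S^{-1} · (x̄ - mu_0) = (6.6102, -10.9831),
  (x̄ - mu_0)^T · [...] = (4)·(6.6102) + (-2)·(-10.9831) = 48.4068.

Step 5 — scale by n: T² = 4 · 48.4068 = 193.6271.

T² ≈ 193.6271


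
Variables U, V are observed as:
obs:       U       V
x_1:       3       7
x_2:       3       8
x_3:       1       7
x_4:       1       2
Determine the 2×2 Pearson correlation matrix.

Step 1 — column means:
  mean(U) = (3 + 3 + 1 + 1) / 4 = 8/4 = 2
  mean(V) = (7 + 8 + 7 + 2) / 4 = 24/4 = 6

Step 2 — sample variances and covariances s[i,j] = (1/(n-1)) · Σ_k (x_{k,i} - mean_i) · (x_{k,j} - mean_j), with n-1 = 3:
  s[U,U] = ((1)·(1) + (1)·(1) + (-1)·(-1) + (-1)·(-1)) / 3 = 4/3 = 1.3333
  s[U,V] = ((1)·(1) + (1)·(2) + (-1)·(1) + (-1)·(-4)) / 3 = 6/3 = 2
  s[V,V] = ((1)·(1) + (2)·(2) + (1)·(1) + (-4)·(-4)) / 3 = 22/3 = 7.3333
  Sample standard deviations s_i = √(s[i,i]):
  s(U) = √(1.3333) = 1.1547
  s(V) = √(7.3333) = 2.708

Step 3 — r_{ij} = s_{ij} / (s_i · s_j):
  r[U,U] = 1 (diagonal).
  r[U,V] = 2 / (1.1547 · 2.708) = 2 / 3.1269 = 0.6396
  r[V,V] = 1 (diagonal).

R is symmetric with unit diagonal. Assembling:

R = [[1, 0.6396],
 [0.6396, 1]]


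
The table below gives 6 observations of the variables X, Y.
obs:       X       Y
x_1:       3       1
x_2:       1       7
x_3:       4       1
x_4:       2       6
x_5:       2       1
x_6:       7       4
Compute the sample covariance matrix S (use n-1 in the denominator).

Step 1 — column means:
  mean(X) = (3 + 1 + 4 + 2 + 2 + 7) / 6 = 19/6 = 3.1667
  mean(Y) = (1 + 7 + 1 + 6 + 1 + 4) / 6 = 20/6 = 3.3333

Step 2 — sample covariance S[i,j] = (1/(n-1)) · Σ_k (x_{k,i} - mean_i) · (x_{k,j} - mean_j), with n-1 = 5.
  S[X,X] = ((-0.1667)·(-0.1667) + (-2.1667)·(-2.1667) + (0.8333)·(0.8333) + (-1.1667)·(-1.1667) + (-1.1667)·(-1.1667) + (3.8333)·(3.8333)) / 5 = 22.8333/5 = 4.5667
  S[X,Y] = ((-0.1667)·(-2.3333) + (-2.1667)·(3.6667) + (0.8333)·(-2.3333) + (-1.1667)·(2.6667) + (-1.1667)·(-2.3333) + (3.8333)·(0.6667)) / 5 = -7.3333/5 = -1.4667
  S[Y,Y] = ((-2.3333)·(-2.3333) + (3.6667)·(3.6667) + (-2.3333)·(-2.3333) + (2.6667)·(2.6667) + (-2.3333)·(-2.3333) + (0.6667)·(0.6667)) / 5 = 37.3333/5 = 7.4667

S is symmetric (S[j,i] = S[i,j]). Assembling:

S = [[4.5667, -1.4667],
 [-1.4667, 7.4667]]


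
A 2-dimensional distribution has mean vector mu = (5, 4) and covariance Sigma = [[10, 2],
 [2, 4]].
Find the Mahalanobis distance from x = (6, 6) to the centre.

Step 1 — centre the observation: (x - mu) = (1, 2).

Step 2 — invert Sigma. det(Sigma) = 10·4 - (2)² = 36.
  Sigma^{-1} = (1/det) · [[d, -b], [-b, a]] = [[0.1111, -0.0556],
 [-0.0556, 0.2778]].

Step 3 — form the quadratic (x - mu)^T · Sigma^{-1} · (x - mu):
  Sigma^{-1} · (x - mu) = (0, 0.5).
  (x - mu)^T · [Sigma^{-1} · (x - mu)] = (1)·(0) + (2)·(0.5) = 1.

Step 4 — take square root: d = √(1) ≈ 1.

d(x, mu) = √(1) ≈ 1


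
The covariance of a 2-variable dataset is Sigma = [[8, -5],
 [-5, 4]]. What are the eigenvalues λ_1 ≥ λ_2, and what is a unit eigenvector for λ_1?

Step 1 — characteristic polynomial of 2×2 Sigma:
  det(Sigma - λI) = λ² - trace · λ + det = 0.
  trace = 8 + 4 = 12, det = 8·4 - (-5)² = 7.
Step 2 — discriminant:
  Δ = trace² - 4·det = 144 - 28 = 116.
Step 3 — eigenvalues:
  λ = (trace ± √Δ)/2 = (12 ± 10.7703)/2,
  λ_1 = 11.3852,  λ_2 = 0.6148.

Step 4 — unit eigenvector for λ_1: solve (Sigma - λ_1 I)v = 0. First row:
  (8 - 11.3852)·v_x + (-5)·v_y = 0, i.e. (-3.3852)·v_x + (-5)·v_y = 0,
  so v ∝ (b, λ_1 - a) = (-5, 3.3852); multiply by -1 so the first entry is positive: u = (5, -3.3852).
  ||u|| = √((5)² + (-3.3852)²) = √(36.4593) ≈ 6.0382,
  v_1 = u/||u|| ≈ (0.8281, -0.5606) (||v_1|| = 1).

λ_1 = 11.3852,  λ_2 = 0.6148;  v_1 ≈ (0.8281, -0.5606)


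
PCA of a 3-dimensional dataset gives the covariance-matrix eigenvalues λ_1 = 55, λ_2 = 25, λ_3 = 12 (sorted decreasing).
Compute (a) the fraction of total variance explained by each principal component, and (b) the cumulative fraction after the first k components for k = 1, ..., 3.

Step 1 — total variance = trace(Sigma) = Σ λ_i = 55 + 25 + 12 = 92.

Step 2 — fraction explained by component i = λ_i / Σ λ:
  PC1: 55/92 = 0.5978
  PC2: 25/92 = 0.2717
  PC3: 12/92 = 0.1304

Step 3 — cumulative fraction after k components = (λ_1 + ... + λ_k) / Σ λ:
  k = 1: 55/92 = 0.5978
  k = 2: (55 + 25)/92 = 80/92 = 0.8696
  k = 3: (55 + 25 + 12)/92 = 92/92 = 1

Summary (fraction, with percent):

explained: PC1 0.5978 (59.78%), PC2 0.2717 (27.17%), PC3 0.1304 (13.04%);  cumulative: 0.5978, 0.8696, 1


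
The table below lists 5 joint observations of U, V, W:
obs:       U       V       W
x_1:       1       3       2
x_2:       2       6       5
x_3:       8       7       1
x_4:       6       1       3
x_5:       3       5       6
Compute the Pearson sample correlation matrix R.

Step 1 — column means:
  mean(U) = (1 + 2 + 8 + 6 + 3) / 5 = 20/5 = 4
  mean(V) = (3 + 6 + 7 + 1 + 5) / 5 = 22/5 = 4.4
  mean(W) = (2 + 5 + 1 + 3 + 6) / 5 = 17/5 = 3.4

Step 2 — sample variances and covariances s[i,j] = (1/(n-1)) · Σ_k (x_{k,i} - mean_i) · (x_{k,j} - mean_j), with n-1 = 4:
  s[U,U] = ((-3)·(-3) + (-2)·(-2) + (4)·(4) + (2)·(2) + (-1)·(-1)) / 4 = 34/4 = 8.5
  s[U,V] = ((-3)·(-1.4) + (-2)·(1.6) + (4)·(2.6) + (2)·(-3.4) + (-1)·(0.6)) / 4 = 4/4 = 1
  s[U,W] = ((-3)·(-1.4) + (-2)·(1.6) + (4)·(-2.4) + (2)·(-0.4) + (-1)·(2.6)) / 4 = -12/4 = -3
  s[V,V] = ((-1.4)·(-1.4) + (1.6)·(1.6) + (2.6)·(2.6) + (-3.4)·(-3.4) + (0.6)·(0.6)) / 4 = 23.2/4 = 5.8
  s[V,W] = ((-1.4)·(-1.4) + (1.6)·(1.6) + (2.6)·(-2.4) + (-3.4)·(-0.4) + (0.6)·(2.6)) / 4 = 1.2/4 = 0.3
  s[W,W] = ((-1.4)·(-1.4) + (1.6)·(1.6) + (-2.4)·(-2.4) + (-0.4)·(-0.4) + (2.6)·(2.6)) / 4 = 17.2/4 = 4.3
  Sample standard deviations s_i = √(s[i,i]):
  s(U) = √(8.5) = 2.9155
  s(V) = √(5.8) = 2.4083
  s(W) = √(4.3) = 2.0736

Step 3 — r_{ij} = s_{ij} / (s_i · s_j):
  r[U,U] = 1 (diagonal).
  r[U,V] = 1 / (2.9155 · 2.4083) = 1 / 7.0214 = 0.1424
  r[U,W] = -3 / (2.9155 · 2.0736) = -3 / 6.0457 = -0.4962
  r[V,V] = 1 (diagonal).
  r[V,W] = 0.3 / (2.4083 · 2.0736) = 0.3 / 4.994 = 0.0601
  r[W,W] = 1 (diagonal).

R is symmetric with unit diagonal. Assembling:

R = [[1, 0.1424, -0.4962],
 [0.1424, 1, 0.0601],
 [-0.4962, 0.0601, 1]]


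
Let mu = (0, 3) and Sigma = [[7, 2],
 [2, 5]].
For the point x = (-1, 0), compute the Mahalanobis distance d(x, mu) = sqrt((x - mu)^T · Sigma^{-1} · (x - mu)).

Step 1 — centre the observation: (x - mu) = (-1, -3).

Step 2 — invert Sigma. det(Sigma) = 7·5 - (2)² = 31.
  Sigma^{-1} = (1/det) · [[d, -b], [-b, a]] = [[0.1613, -0.0645],
 [-0.0645, 0.2258]].

Step 3 — form the quadratic (x - mu)^T · Sigma^{-1} · (x - mu):
  Sigma^{-1} · (x - mu) = (0.0323, -0.6129).
  (x - mu)^T · [Sigma^{-1} · (x - mu)] = (-1)·(0.0323) + (-3)·(-0.6129) = 1.8065.

Step 4 — take square root: d = √(1.8065) ≈ 1.344.

d(x, mu) = √(1.8065) ≈ 1.344


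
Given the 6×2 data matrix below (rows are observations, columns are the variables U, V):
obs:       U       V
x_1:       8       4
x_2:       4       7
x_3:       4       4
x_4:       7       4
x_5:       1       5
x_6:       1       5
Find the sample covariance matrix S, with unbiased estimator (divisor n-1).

Step 1 — column means:
  mean(U) = (8 + 4 + 4 + 7 + 1 + 1) / 6 = 25/6 = 4.1667
  mean(V) = (4 + 7 + 4 + 4 + 5 + 5) / 6 = 29/6 = 4.8333

Step 2 — sample covariance S[i,j] = (1/(n-1)) · Σ_k (x_{k,i} - mean_i) · (x_{k,j} - mean_j), with n-1 = 5.
  S[U,U] = ((3.8333)·(3.8333) + (-0.1667)·(-0.1667) + (-0.1667)·(-0.1667) + (2.8333)·(2.8333) + (-3.1667)·(-3.1667) + (-3.1667)·(-3.1667)) / 5 = 42.8333/5 = 8.5667
  S[U,V] = ((3.8333)·(-0.8333) + (-0.1667)·(2.1667) + (-0.1667)·(-0.8333) + (2.8333)·(-0.8333) + (-3.1667)·(0.1667) + (-3.1667)·(0.1667)) / 5 = -6.8333/5 = -1.3667
  S[V,V] = ((-0.8333)·(-0.8333) + (2.1667)·(2.1667) + (-0.8333)·(-0.8333) + (-0.8333)·(-0.8333) + (0.1667)·(0.1667) + (0.1667)·(0.1667)) / 5 = 6.8333/5 = 1.3667

S is symmetric (S[j,i] = S[i,j]). Assembling:

S = [[8.5667, -1.3667],
 [-1.3667, 1.3667]]


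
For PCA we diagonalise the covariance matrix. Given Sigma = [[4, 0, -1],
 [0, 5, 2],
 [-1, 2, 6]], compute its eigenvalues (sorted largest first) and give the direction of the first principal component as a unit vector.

Step 1 — characteristic polynomial p(λ) = det(λI - Sigma) = λ³ - tr·λ² + c_1·λ - det, where tr = trace, c_1 = sum of the principal 2×2 minors, det = det(Sigma):
  tr = 4 + 5 + 6 = 15,
  c_1 = (4·5 - (0)²) + (4·6 - (-1)²) + (5·6 - (2)²) = 20 + 23 + 26 = 69,
  det = 4·(5·6 - (2)²) - (0)·((0)·6 - (2)·(-1)) + (-1)·((0)·(2) - 5·(-1)) = 4·(26) - (0)·(2) + (-1)·(5) = 99.
  So p(λ) = λ³ - 15λ² + 69λ - 99.
Step 2 — look for an integer root (rational root theorem: any rational root is an integer divisor of 99). Testing λ = 3:
  p(3) = 27 - 135 + 207 - 99 = 0  ✓
  Dividing out (λ - 3): p(λ) = (λ - 3)(λ² - 12λ + 33).
Step 3 — remaining eigenvalues from the quadratic λ² - 12λ + 33 = 0:
  Δ = 12² - 4·33 = 144 - 132 = 12,  λ = (12 ± √12)/2 = (12 ± 3.4641)/2 ≈ 7.7321 or 4.2679.
  Sorted: λ_1 = 7.7321,  λ_2 = 4.2679,  λ_3 = 3  (check: sum = 15 = tr ✓).

Step 4 — unit eigenvector for λ_1 ≈ 7.7321: v spans the null space of (Sigma - λ_1 I), whose rows are
  r_1 = (-3.7321, 0, -1),  r_2 = (0, -2.7321, 2),  r_3 = (-1, 2, -1.7321).
  v is orthogonal to every row, so take v ∝ r_1 × r_2 = ((0)·(2) - (-1)·(-2.7321), (-1)·(0) - (-3.7321)·(2), (-3.7321)·(-2.7321) - (0)·(0)) ≈ (-2.7321, 7.4641, 10.1962).
  Rescale (multiply by -1 so the first nonzero entry is positive): u = (2.7321, -7.4641, -10.1962).
  ||u|| = √((2.7321)² + (-7.4641)² + (-10.1962)²) = √(167.1384) ≈ 12.9282,  v_1 = u/||u|| ≈ (0.2113, -0.5774, -0.7887) (||v_1|| = 1).

λ_1 = 7.7321,  λ_2 = 4.2679,  λ_3 = 3;  v_1 ≈ (0.2113, -0.5774, -0.7887)


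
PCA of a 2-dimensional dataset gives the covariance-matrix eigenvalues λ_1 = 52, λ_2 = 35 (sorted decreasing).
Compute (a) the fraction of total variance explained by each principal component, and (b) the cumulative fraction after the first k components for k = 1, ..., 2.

Step 1 — total variance = trace(Sigma) = Σ λ_i = 52 + 35 = 87.

Step 2 — fraction explained by component i = λ_i / Σ λ:
  PC1: 52/87 = 0.5977
  PC2: 35/87 = 0.4023

Step 3 — cumulative fraction after k components = (λ_1 + ... + λ_k) / Σ λ:
  k = 1: 52/87 = 0.5977
  k = 2: (52 + 35)/87 = 87/87 = 1

Summary (fraction, with percent):

explained: PC1 0.5977 (59.77%), PC2 0.4023 (40.23%);  cumulative: 0.5977, 1


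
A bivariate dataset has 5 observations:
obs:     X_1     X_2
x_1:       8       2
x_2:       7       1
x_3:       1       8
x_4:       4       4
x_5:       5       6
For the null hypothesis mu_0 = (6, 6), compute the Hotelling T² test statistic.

Step 1 — sample mean vector:
  mean(X_1) = (8 + 7 + 1 + 4 + 5) / 5 = 25/5 = 5
  mean(X_2) = (2 + 1 + 8 + 4 + 6) / 5 = 21/5 = 4.2
  x̄ = (5, 4.2),  deviation x̄ - mu_0 = (5, 4.2) - (6, 6) = (-1, -1.8).

Step 2 — sample covariance matrix, S[i,j] = (1/(n-1)) · Σ_k (x_{k,i} - mean_i) · (x_{k,j} - mean_j), divisor n-1 = 4:
  S[X_1,X_1] = ((3)·(3) + (2)·(2) + (-4)·(-4) + (-1)·(-1) + (0)·(0)) / 4 = 30/4 = 7.5
  S[X_1,X_2] = ((3)·(-2.2) + (2)·(-3.2) + (-4)·(3.8) + (-1)·(-0.2) + (0)·(1.8)) / 4 = -28/4 = -7
  S[X_2,X_2] = ((-2.2)·(-2.2) + (-3.2)·(-3.2) + (3.8)·(3.8) + (-0.2)·(-0.2) + (1.8)·(1.8)) / 4 = 32.8/4 = 8.2
  S = [[7.5, -7],
 [-7, 8.2]].

Step 3 — invert S. det(S) = 7.5·8.2 - (-7)² = 12.5.
  S^{-1} = (1/det) · [[d, -b], [-b, a]] = [[0.656, 0.56],
 [0.56, 0.6]].

Step 4 — quadratic form (x̄ - mu_0)^T · S^{-1} · (x̄ - mu_0):
  S^{-1} · (x̄ - mu_0) = (-1.664, -1.64),
  (x̄ - mu_0)^T · [...] = (-1)·(-1.664) + (-1.8)·(-1.64) = 4.616.

Step 5 — scale by n: T² = 5 · 4.616 = 23.08.

T² ≈ 23.08


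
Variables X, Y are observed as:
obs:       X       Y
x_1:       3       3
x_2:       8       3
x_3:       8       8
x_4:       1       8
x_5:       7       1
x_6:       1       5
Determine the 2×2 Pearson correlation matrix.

Step 1 — column means:
  mean(X) = (3 + 8 + 8 + 1 + 7 + 1) / 6 = 28/6 = 4.6667
  mean(Y) = (3 + 3 + 8 + 8 + 1 + 5) / 6 = 28/6 = 4.6667

Step 2 — sample variances and covariances s[i,j] = (1/(n-1)) · Σ_k (x_{k,i} - mean_i) · (x_{k,j} - mean_j), with n-1 = 5:
  s[X,X] = ((-1.6667)·(-1.6667) + (3.3333)·(3.3333) + (3.3333)·(3.3333) + (-3.6667)·(-3.6667) + (2.3333)·(2.3333) + (-3.6667)·(-3.6667)) / 5 = 57.3333/5 = 11.4667
  s[X,Y] = ((-1.6667)·(-1.6667) + (3.3333)·(-1.6667) + (3.3333)·(3.3333) + (-3.6667)·(3.3333) + (2.3333)·(-3.6667) + (-3.6667)·(0.3333)) / 5 = -13.6667/5 = -2.7333
  s[Y,Y] = ((-1.6667)·(-1.6667) + (-1.6667)·(-1.6667) + (3.3333)·(3.3333) + (3.3333)·(3.3333) + (-3.6667)·(-3.6667) + (0.3333)·(0.3333)) / 5 = 41.3333/5 = 8.2667
  Sample standard deviations s_i = √(s[i,i]):
  s(X) = √(11.4667) = 3.3862
  s(Y) = √(8.2667) = 2.8752

Step 3 — r_{ij} = s_{ij} / (s_i · s_j):
  r[X,X] = 1 (diagonal).
  r[X,Y] = -2.7333 / (3.3862 · 2.8752) = -2.7333 / 9.7361 = -0.2807
  r[Y,Y] = 1 (diagonal).

R is symmetric with unit diagonal. Assembling:

R = [[1, -0.2807],
 [-0.2807, 1]]


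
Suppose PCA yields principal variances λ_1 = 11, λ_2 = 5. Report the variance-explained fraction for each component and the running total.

Step 1 — total variance = trace(Sigma) = Σ λ_i = 11 + 5 = 16.

Step 2 — fraction explained by component i = λ_i / Σ λ:
  PC1: 11/16 = 0.6875
  PC2: 5/16 = 0.3125

Step 3 — cumulative fraction after k components = (λ_1 + ... + λ_k) / Σ λ:
  k = 1: 11/16 = 0.6875
  k = 2: (11 + 5)/16 = 16/16 = 1

Summary (fraction, with percent):

explained: PC1 0.6875 (68.75%), PC2 0.3125 (31.25%);  cumulative: 0.6875, 1


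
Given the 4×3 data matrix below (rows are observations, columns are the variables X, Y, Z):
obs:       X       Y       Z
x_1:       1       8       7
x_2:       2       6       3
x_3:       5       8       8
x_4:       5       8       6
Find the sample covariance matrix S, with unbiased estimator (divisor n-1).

Step 1 — column means:
  mean(X) = (1 + 2 + 5 + 5) / 4 = 13/4 = 3.25
  mean(Y) = (8 + 6 + 8 + 8) / 4 = 30/4 = 7.5
  mean(Z) = (7 + 3 + 8 + 6) / 4 = 24/4 = 6

Step 2 — sample covariance S[i,j] = (1/(n-1)) · Σ_k (x_{k,i} - mean_i) · (x_{k,j} - mean_j), with n-1 = 3.
  S[X,X] = ((-2.25)·(-2.25) + (-1.25)·(-1.25) + (1.75)·(1.75) + (1.75)·(1.75)) / 3 = 12.75/3 = 4.25
  S[X,Y] = ((-2.25)·(0.5) + (-1.25)·(-1.5) + (1.75)·(0.5) + (1.75)·(0.5)) / 3 = 2.5/3 = 0.8333
  S[X,Z] = ((-2.25)·(1) + (-1.25)·(-3) + (1.75)·(2) + (1.75)·(0)) / 3 = 5/3 = 1.6667
  S[Y,Y] = ((0.5)·(0.5) + (-1.5)·(-1.5) + (0.5)·(0.5) + (0.5)·(0.5)) / 3 = 3/3 = 1
  S[Y,Z] = ((0.5)·(1) + (-1.5)·(-3) + (0.5)·(2) + (0.5)·(0)) / 3 = 6/3 = 2
  S[Z,Z] = ((1)·(1) + (-3)·(-3) + (2)·(2) + (0)·(0)) / 3 = 14/3 = 4.6667

S is symmetric (S[j,i] = S[i,j]). Assembling:

S = [[4.25, 0.8333, 1.6667],
 [0.8333, 1, 2],
 [1.6667, 2, 4.6667]]
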